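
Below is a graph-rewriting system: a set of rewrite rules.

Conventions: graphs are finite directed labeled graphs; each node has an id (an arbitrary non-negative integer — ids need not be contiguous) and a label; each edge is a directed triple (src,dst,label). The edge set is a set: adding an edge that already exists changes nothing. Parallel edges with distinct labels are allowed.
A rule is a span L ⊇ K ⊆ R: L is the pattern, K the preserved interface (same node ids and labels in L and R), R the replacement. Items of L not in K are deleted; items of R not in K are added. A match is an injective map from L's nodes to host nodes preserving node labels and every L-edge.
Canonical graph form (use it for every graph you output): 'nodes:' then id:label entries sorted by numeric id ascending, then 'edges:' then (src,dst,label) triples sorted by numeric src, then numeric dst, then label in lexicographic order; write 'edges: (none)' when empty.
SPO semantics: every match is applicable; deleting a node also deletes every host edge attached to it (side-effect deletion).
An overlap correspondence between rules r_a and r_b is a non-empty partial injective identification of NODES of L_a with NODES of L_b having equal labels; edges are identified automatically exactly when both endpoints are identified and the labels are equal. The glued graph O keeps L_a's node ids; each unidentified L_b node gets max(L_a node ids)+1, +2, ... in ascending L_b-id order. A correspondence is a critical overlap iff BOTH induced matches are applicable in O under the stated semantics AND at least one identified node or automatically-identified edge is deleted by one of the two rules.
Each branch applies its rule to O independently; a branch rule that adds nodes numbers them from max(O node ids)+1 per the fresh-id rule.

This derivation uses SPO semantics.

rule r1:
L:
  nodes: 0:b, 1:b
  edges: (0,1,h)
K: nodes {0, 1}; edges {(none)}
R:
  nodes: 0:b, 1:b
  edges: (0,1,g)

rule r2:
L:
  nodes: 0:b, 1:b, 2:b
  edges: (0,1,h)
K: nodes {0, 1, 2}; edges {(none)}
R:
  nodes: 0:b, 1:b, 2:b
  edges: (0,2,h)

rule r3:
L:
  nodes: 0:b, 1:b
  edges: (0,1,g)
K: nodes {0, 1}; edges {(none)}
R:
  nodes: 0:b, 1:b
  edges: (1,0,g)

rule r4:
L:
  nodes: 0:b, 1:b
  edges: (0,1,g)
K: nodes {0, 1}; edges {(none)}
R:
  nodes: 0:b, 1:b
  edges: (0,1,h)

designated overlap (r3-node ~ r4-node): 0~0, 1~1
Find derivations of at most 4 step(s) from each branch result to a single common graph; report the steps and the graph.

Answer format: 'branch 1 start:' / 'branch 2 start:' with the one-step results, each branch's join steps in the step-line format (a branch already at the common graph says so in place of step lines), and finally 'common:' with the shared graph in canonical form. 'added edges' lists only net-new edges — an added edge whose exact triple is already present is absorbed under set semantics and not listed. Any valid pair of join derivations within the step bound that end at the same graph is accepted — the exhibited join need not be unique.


branch 1 start:
nodes: 0:b, 1:b
edges: (1,0,g)
branch 2 start:
nodes: 0:b, 1:b
edges: (0,1,h)
branch 1 step 1: rule r3; match: 0->1, 1->0; deleted nodes (none); deleted edges (1,0,g); added nodes (none); added edges (0,1,g); result: nodes: 0:b, 1:b edges: (0,1,g)
branch 2 step 1: rule r1; match: 0->0, 1->1; deleted nodes (none); deleted edges (0,1,h); added nodes (none); added edges (0,1,g); result: nodes: 0:b, 1:b edges: (0,1,g)
common:
nodes: 0:b, 1:b
edges: (0,1,g)


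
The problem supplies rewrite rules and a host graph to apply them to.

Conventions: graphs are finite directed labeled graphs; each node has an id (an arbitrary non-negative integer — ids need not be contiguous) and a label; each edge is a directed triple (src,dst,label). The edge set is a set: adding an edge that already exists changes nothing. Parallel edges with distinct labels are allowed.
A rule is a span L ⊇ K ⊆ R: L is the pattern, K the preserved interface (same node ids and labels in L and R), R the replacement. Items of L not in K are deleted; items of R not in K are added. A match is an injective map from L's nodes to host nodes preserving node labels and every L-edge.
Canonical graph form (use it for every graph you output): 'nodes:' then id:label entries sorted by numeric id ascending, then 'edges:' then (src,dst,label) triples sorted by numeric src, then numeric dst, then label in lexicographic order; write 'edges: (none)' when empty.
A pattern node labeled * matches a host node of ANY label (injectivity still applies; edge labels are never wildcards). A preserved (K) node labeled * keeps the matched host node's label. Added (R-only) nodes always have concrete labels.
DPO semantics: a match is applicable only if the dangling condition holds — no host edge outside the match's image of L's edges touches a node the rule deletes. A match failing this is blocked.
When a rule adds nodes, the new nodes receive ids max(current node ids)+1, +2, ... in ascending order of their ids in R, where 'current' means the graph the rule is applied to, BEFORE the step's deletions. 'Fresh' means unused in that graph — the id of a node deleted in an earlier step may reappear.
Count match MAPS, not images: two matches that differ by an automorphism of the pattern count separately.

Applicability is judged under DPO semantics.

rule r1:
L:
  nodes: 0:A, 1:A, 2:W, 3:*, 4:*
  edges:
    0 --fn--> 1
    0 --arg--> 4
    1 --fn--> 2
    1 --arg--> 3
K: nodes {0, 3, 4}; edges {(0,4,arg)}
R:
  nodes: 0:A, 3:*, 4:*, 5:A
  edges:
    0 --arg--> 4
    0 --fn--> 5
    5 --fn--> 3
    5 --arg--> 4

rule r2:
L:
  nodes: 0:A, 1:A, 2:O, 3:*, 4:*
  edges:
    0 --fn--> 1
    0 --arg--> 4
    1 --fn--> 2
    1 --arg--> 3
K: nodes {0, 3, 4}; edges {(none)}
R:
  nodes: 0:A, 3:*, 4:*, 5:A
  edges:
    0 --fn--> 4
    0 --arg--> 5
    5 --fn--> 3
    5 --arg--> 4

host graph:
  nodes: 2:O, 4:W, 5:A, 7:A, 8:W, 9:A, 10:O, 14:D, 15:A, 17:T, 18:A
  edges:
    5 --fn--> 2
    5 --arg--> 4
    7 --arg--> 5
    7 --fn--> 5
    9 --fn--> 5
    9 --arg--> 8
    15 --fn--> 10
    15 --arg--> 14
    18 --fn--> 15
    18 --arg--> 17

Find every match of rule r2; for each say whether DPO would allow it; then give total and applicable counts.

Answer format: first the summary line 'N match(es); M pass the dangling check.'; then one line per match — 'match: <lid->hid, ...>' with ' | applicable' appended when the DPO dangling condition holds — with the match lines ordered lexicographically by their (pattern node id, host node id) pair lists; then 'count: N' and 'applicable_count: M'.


2 match(es); 1 pass the dangling check.
match: 0->9, 1->5, 2->2, 3->4, 4->8
match: 0->18, 1->15, 2->10, 3->14, 4->17 | applicable
count: 2
applicable_count: 1


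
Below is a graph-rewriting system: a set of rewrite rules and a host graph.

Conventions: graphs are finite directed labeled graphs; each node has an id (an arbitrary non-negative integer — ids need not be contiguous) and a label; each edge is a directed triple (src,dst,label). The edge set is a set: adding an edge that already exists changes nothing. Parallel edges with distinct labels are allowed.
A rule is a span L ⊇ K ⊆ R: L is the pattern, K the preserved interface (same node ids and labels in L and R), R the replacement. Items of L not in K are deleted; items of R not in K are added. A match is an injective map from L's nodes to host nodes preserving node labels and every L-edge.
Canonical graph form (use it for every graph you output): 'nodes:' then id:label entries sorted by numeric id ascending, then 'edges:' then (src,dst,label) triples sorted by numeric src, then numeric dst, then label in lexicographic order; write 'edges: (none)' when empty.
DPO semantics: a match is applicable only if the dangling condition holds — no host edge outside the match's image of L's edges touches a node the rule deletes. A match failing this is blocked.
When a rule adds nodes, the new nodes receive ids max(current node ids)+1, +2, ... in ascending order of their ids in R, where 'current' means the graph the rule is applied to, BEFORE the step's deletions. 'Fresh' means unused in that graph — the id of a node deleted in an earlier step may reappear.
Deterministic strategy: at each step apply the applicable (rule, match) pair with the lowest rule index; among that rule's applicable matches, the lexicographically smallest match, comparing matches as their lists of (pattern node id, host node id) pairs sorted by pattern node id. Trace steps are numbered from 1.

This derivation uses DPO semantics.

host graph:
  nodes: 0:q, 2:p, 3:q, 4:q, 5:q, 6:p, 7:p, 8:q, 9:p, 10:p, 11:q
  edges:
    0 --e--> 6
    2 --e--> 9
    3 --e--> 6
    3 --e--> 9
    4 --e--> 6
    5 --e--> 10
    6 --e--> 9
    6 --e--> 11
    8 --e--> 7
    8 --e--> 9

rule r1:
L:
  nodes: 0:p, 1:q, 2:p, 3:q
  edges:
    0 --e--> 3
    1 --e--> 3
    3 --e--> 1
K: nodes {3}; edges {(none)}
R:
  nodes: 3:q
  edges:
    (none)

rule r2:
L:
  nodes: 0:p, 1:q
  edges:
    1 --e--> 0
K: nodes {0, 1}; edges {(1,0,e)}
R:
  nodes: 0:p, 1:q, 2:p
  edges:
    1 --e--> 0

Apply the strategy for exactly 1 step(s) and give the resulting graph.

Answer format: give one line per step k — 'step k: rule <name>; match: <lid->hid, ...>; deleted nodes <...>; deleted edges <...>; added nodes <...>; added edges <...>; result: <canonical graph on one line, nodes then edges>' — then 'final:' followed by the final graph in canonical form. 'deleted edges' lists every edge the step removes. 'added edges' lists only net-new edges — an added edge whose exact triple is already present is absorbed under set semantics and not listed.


step 1: rule r2; match: 0->6, 1->0; deleted nodes (none); deleted edges (none); added nodes 12; added edges (none); result: nodes: 0:q, 2:p, 3:q, 4:q, 5:q, 6:p, 7:p, 8:q, 9:p, 10:p, 11:q, 12:p edges: (0,6,e); (2,9,e); (3,6,e); (3,9,e); (4,6,e); (5,10,e); (6,9,e); (6,11,e); (8,7,e); (8,9,e)
final:
nodes: 0:q, 2:p, 3:q, 4:q, 5:q, 6:p, 7:p, 8:q, 9:p, 10:p, 11:q, 12:p
edges: (0,6,e); (2,9,e); (3,6,e); (3,9,e); (4,6,e); (5,10,e); (6,9,e); (6,11,e); (8,7,e); (8,9,e)


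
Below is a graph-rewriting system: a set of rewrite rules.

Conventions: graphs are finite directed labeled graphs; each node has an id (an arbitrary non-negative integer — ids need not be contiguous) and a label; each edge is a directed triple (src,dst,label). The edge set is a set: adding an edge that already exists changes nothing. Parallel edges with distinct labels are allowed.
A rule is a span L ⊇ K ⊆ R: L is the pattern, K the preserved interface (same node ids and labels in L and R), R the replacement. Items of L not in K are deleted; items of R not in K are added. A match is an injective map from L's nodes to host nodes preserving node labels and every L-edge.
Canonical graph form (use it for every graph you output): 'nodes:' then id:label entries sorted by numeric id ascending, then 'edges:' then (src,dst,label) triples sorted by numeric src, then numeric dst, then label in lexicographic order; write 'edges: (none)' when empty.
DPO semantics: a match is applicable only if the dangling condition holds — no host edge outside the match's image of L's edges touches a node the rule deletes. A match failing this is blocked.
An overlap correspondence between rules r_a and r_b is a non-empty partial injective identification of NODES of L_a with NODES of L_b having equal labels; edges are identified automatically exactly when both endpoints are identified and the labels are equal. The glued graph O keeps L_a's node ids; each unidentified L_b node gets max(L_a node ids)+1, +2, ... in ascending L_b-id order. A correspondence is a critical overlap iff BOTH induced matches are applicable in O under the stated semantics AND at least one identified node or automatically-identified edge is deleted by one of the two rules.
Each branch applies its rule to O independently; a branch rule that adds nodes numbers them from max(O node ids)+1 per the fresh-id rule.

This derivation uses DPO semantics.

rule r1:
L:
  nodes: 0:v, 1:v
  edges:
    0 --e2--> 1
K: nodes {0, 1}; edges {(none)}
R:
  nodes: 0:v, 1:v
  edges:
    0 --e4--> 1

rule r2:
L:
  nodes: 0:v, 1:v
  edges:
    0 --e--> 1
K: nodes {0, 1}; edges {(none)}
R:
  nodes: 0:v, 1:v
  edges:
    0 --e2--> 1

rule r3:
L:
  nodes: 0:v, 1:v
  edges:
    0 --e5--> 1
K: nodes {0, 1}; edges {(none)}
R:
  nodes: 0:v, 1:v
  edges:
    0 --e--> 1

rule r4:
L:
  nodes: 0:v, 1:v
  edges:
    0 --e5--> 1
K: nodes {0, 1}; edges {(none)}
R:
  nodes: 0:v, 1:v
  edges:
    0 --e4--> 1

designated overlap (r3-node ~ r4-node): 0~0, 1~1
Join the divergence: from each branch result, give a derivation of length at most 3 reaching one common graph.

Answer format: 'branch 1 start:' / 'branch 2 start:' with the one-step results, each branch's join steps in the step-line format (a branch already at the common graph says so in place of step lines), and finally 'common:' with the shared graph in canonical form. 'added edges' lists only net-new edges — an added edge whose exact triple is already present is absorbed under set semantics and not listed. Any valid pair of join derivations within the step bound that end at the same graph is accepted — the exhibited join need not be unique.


branch 1 start:
nodes: 0:v, 1:v
edges: (0,1,e)
branch 2 start:
nodes: 0:v, 1:v
edges: (0,1,e4)
branch 1 step 1: rule r2; match: 0->0, 1->1; deleted nodes (none); deleted edges (0,1,e); added nodes (none); added edges (0,1,e2); result: nodes: 0:v, 1:v edges: (0,1,e2)
branch 1 step 2: rule r1; match: 0->0, 1->1; deleted nodes (none); deleted edges (0,1,e2); added nodes (none); added edges (0,1,e4); result: nodes: 0:v, 1:v edges: (0,1,e4)
branch 2: already at the common graph (0 steps)
common:
nodes: 0:v, 1:v
edges: (0,1,e4)


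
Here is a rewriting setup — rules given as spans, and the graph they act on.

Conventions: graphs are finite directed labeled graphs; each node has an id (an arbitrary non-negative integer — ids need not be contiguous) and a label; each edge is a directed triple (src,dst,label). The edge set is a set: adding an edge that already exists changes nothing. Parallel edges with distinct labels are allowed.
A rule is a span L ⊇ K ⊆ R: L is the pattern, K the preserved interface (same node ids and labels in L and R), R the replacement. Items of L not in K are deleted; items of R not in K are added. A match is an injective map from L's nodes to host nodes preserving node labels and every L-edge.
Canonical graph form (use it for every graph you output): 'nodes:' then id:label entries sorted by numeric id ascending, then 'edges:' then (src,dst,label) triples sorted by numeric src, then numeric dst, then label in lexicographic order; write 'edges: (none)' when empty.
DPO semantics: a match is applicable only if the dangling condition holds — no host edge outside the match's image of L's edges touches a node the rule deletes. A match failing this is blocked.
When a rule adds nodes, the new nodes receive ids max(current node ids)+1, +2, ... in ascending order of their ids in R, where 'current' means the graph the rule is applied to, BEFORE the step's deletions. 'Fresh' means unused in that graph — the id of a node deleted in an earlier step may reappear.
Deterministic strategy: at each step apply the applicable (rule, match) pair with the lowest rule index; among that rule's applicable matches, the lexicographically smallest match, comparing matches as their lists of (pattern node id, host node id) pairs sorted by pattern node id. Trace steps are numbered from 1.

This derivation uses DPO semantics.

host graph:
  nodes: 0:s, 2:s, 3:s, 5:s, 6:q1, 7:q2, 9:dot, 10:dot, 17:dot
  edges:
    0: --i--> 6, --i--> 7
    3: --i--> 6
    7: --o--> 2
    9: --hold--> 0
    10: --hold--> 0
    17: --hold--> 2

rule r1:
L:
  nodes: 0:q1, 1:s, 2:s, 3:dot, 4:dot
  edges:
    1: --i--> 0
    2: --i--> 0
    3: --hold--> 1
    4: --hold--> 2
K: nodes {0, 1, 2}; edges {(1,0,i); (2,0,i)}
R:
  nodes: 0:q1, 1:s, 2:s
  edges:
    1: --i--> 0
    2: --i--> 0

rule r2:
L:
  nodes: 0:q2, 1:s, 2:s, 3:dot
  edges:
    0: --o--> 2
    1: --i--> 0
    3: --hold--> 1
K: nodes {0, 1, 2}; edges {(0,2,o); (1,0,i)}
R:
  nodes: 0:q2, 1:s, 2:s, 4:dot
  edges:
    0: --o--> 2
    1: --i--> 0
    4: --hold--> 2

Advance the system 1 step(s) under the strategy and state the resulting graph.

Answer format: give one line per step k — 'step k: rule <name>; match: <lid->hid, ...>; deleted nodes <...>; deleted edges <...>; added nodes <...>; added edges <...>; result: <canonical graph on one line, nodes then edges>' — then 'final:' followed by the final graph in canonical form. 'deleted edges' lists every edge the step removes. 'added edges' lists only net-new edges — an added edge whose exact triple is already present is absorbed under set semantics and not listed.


step 1: rule r2; match: 0->7, 1->0, 2->2, 3->9; deleted nodes 9; deleted edges (9,0,hold); added nodes 18; added edges (18,2,hold); result: nodes: 0:s, 2:s, 3:s, 5:s, 6:q1, 7:q2, 10:dot, 17:dot, 18:dot edges: (0,6,i); (0,7,i); (3,6,i); (7,2,o); (10,0,hold); (17,2,hold); (18,2,hold)
final:
nodes: 0:s, 2:s, 3:s, 5:s, 6:q1, 7:q2, 10:dot, 17:dot, 18:dot
edges: (0,6,i); (0,7,i); (3,6,i); (7,2,o); (10,0,hold); (17,2,hold); (18,2,hold)


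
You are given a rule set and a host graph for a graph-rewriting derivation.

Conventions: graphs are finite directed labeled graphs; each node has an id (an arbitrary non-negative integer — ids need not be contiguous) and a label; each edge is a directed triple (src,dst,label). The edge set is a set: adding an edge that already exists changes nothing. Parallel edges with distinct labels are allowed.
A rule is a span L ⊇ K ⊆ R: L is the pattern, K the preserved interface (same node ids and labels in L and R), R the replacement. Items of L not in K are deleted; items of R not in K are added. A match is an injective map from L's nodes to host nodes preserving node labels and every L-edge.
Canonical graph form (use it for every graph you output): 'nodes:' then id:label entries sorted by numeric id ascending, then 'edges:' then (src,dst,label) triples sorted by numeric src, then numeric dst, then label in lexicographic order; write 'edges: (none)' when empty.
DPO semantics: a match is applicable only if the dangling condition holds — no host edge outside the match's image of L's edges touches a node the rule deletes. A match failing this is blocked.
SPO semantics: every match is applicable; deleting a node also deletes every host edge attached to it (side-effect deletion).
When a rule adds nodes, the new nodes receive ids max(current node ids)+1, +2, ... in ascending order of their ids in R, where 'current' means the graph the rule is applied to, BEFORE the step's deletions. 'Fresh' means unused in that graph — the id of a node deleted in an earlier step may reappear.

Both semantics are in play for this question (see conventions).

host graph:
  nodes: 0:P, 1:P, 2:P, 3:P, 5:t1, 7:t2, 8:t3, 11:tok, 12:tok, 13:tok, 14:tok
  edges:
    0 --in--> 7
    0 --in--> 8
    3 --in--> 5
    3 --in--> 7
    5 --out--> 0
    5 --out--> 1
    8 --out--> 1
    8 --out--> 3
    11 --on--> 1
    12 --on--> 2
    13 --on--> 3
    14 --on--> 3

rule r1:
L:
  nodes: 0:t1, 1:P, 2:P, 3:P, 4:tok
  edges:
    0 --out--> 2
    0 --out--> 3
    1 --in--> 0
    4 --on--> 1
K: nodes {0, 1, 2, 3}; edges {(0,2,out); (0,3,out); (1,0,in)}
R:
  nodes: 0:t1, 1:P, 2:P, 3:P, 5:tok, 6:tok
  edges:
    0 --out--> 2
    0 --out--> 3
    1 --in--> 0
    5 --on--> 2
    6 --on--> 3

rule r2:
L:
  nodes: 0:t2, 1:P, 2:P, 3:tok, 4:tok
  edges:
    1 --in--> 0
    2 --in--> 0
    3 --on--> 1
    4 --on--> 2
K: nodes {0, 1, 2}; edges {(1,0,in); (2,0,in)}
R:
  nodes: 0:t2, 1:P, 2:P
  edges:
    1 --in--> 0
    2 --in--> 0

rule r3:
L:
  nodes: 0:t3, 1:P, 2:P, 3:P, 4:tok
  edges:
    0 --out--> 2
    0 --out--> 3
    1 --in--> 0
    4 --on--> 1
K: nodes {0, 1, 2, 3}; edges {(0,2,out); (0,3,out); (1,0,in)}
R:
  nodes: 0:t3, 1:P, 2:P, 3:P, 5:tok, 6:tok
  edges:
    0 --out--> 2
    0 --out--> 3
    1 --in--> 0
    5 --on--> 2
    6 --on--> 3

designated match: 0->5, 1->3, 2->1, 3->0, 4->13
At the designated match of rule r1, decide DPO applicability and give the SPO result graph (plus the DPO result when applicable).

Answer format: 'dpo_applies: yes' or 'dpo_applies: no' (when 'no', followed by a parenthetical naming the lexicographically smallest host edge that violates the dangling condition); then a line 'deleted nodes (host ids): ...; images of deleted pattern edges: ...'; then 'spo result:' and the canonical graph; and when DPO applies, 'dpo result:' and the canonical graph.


dpo_applies: yes
deleted nodes (host ids): 13; images of deleted pattern edges: (13,3,on)
spo result:
nodes: 0:P, 1:P, 2:P, 3:P, 5:t1, 7:t2, 8:t3, 11:tok, 12:tok, 14:tok, 15:tok, 16:tok
edges: (0,7,in); (0,8,in); (3,5,in); (3,7,in); (5,0,out); (5,1,out); (8,1,out); (8,3,out); (11,1,on); (12,2,on); (14,3,on); (15,1,on); (16,0,on)
dpo result:
nodes: 0:P, 1:P, 2:P, 3:P, 5:t1, 7:t2, 8:t3, 11:tok, 12:tok, 14:tok, 15:tok, 16:tok
edges: (0,7,in); (0,8,in); (3,5,in); (3,7,in); (5,0,out); (5,1,out); (8,1,out); (8,3,out); (11,1,on); (12,2,on); (14,3,on); (15,1,on); (16,0,on)


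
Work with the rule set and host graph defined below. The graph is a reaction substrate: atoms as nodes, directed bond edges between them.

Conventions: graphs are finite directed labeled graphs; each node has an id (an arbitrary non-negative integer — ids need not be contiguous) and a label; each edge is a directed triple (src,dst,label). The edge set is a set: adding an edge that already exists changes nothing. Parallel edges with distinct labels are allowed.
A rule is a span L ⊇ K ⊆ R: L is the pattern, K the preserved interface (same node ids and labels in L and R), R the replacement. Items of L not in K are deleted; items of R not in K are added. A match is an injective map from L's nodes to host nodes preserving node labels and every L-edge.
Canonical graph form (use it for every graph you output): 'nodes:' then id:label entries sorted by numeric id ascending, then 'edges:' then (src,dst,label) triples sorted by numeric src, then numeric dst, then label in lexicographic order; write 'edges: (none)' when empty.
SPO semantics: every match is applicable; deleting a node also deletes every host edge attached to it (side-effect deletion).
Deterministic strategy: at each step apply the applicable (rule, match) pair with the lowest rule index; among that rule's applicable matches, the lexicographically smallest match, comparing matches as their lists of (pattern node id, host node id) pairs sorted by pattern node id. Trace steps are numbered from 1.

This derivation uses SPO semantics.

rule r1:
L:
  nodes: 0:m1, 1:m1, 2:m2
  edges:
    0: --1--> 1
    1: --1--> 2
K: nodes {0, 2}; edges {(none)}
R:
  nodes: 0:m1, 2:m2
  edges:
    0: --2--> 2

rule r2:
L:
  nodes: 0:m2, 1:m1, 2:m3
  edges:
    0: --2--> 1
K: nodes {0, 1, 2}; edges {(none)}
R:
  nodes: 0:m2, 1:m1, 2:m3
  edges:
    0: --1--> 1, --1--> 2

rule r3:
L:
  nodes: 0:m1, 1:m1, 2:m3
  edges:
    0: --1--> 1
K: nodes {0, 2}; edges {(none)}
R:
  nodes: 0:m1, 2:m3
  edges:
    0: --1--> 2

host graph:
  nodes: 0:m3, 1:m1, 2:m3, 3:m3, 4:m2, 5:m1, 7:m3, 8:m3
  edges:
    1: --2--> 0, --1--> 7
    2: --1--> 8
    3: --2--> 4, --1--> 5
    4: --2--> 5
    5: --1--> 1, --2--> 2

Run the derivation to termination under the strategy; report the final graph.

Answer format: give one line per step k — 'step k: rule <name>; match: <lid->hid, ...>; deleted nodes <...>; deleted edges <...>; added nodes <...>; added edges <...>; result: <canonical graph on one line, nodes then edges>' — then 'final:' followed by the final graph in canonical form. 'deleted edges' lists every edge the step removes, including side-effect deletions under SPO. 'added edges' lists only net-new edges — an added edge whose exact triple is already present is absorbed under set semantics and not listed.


step 1: rule r2; match: 0->4, 1->5, 2->0; deleted nodes (none); deleted edges (4,5,2); added nodes (none); added edges (4,0,1); (4,5,1); result: nodes: 0:m3, 1:m1, 2:m3, 3:m3, 4:m2, 5:m1, 7:m3, 8:m3 edges: (1,0,2); (1,7,1); (2,8,1); (3,4,2); (3,5,1); (4,0,1); (4,5,1); (5,1,1); (5,2,2)
step 2: rule r3; match: 0->5, 1->1, 2->0; deleted nodes 1; deleted edges (1,0,2); (1,7,1); (5,1,1); added nodes (none); added edges (5,0,1); result: nodes: 0:m3, 2:m3, 3:m3, 4:m2, 5:m1, 7:m3, 8:m3 edges: (2,8,1); (3,4,2); (3,5,1); (4,0,1); (4,5,1); (5,0,1); (5,2,2)
final:
nodes: 0:m3, 2:m3, 3:m3, 4:m2, 5:m1, 7:m3, 8:m3
edges: (2,8,1); (3,4,2); (3,5,1); (4,0,1); (4,5,1); (5,0,1); (5,2,2)


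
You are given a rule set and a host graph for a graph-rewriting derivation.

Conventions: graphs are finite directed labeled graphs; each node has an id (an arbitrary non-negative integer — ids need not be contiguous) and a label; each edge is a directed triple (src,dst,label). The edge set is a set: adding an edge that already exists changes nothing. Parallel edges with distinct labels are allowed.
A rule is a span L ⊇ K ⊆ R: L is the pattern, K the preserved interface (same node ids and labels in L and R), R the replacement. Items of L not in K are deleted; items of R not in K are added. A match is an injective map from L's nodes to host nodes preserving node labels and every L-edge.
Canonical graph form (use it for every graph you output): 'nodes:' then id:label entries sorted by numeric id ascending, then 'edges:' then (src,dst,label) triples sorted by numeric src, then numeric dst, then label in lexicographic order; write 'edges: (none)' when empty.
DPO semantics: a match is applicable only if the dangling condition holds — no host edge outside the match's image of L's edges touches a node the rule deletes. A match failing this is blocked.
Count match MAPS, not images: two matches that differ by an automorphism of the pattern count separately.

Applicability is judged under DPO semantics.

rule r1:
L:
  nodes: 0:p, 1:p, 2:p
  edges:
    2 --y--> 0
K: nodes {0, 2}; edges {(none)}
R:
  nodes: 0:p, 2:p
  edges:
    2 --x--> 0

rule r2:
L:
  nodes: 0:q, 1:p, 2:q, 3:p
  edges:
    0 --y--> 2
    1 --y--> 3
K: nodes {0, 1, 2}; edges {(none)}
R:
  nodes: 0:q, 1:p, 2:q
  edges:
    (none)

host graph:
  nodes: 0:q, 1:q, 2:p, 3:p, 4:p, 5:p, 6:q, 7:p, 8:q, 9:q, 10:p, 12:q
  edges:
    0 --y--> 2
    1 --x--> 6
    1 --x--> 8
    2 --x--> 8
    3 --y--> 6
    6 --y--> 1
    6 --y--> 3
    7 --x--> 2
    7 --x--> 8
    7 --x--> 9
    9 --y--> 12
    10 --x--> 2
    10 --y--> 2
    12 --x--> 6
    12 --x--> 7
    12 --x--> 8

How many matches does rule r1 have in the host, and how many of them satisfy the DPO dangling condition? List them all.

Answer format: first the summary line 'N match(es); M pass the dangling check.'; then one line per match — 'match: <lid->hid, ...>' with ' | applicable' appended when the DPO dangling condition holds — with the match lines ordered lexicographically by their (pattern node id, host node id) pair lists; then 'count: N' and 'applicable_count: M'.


4 match(es); 2 pass the dangling check.
match: 0->2, 1->3, 2->10
match: 0->2, 1->4, 2->10 | applicable
match: 0->2, 1->5, 2->10 | applicable
match: 0->2, 1->7, 2->10
count: 4
applicable_count: 2


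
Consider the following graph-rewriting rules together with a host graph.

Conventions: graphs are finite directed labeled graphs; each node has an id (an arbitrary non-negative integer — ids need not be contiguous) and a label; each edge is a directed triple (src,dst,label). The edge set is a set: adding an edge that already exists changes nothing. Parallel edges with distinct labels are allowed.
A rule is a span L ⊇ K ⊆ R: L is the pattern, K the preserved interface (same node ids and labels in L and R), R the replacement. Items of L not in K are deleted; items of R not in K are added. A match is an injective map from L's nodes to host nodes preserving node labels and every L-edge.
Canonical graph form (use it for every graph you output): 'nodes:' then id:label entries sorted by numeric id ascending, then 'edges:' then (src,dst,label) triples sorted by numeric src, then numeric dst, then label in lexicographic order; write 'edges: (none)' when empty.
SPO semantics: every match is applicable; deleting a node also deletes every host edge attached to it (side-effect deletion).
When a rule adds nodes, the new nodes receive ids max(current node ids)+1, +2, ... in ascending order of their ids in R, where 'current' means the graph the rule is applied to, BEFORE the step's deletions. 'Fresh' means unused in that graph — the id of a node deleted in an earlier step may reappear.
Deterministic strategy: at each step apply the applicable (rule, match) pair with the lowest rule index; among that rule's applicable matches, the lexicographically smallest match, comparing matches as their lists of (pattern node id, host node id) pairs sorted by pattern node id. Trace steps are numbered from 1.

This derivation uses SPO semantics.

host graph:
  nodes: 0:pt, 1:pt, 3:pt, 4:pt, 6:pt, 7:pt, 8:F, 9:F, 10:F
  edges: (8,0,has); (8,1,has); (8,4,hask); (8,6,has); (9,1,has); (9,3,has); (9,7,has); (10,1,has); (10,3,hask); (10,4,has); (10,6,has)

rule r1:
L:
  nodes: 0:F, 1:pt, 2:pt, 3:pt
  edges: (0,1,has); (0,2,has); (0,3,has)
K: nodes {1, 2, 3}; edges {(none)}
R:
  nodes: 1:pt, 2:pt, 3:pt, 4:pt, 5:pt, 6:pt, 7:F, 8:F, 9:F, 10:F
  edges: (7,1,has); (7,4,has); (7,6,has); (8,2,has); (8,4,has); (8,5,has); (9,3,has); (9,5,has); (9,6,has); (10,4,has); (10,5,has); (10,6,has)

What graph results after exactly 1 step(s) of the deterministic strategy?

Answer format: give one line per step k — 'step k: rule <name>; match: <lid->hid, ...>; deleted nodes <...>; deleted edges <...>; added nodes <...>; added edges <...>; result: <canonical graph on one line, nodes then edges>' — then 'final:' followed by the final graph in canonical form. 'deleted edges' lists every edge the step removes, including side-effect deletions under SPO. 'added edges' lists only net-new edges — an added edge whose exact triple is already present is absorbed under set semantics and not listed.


step 1: rule r1; match: 0->8, 1->0, 2->1, 3->6; deleted nodes 8; deleted edges (8,0,has); (8,1,has); (8,4,hask); (8,6,has); added nodes 11, 12, 13, 14, 15, 16, 17; added edges (14,0,has); (14,11,has); (14,13,has); (15,1,has); (15,11,has); (15,12,has); (16,6,has); (16,12,has); (16,13,has); (17,11,has); (17,12,has); (17,13,has); result: nodes: 0:pt, 1:pt, 3:pt, 4:pt, 6:pt, 7:pt, 9:F, 10:F, 11:pt, 12:pt, 13:pt, 14:F, 15:F, 16:F, 17:F edges: (9,1,has); (9,3,has); (9,7,has); (10,1,has); (10,3,hask); (10,4,has); (10,6,has); (14,0,has); (14,11,has); (14,13,has); (15,1,has); (15,11,has); (15,12,has); (16,6,has); (16,12,has); (16,13,has); (17,11,has); (17,12,has); (17,13,has)
final:
nodes: 0:pt, 1:pt, 3:pt, 4:pt, 6:pt, 7:pt, 9:F, 10:F, 11:pt, 12:pt, 13:pt, 14:F, 15:F, 16:F, 17:F
edges: (9,1,has); (9,3,has); (9,7,has); (10,1,has); (10,3,hask); (10,4,has); (10,6,has); (14,0,has); (14,11,has); (14,13,has); (15,1,has); (15,11,has); (15,12,has); (16,6,has); (16,12,has); (16,13,has); (17,11,has); (17,12,has); (17,13,has)


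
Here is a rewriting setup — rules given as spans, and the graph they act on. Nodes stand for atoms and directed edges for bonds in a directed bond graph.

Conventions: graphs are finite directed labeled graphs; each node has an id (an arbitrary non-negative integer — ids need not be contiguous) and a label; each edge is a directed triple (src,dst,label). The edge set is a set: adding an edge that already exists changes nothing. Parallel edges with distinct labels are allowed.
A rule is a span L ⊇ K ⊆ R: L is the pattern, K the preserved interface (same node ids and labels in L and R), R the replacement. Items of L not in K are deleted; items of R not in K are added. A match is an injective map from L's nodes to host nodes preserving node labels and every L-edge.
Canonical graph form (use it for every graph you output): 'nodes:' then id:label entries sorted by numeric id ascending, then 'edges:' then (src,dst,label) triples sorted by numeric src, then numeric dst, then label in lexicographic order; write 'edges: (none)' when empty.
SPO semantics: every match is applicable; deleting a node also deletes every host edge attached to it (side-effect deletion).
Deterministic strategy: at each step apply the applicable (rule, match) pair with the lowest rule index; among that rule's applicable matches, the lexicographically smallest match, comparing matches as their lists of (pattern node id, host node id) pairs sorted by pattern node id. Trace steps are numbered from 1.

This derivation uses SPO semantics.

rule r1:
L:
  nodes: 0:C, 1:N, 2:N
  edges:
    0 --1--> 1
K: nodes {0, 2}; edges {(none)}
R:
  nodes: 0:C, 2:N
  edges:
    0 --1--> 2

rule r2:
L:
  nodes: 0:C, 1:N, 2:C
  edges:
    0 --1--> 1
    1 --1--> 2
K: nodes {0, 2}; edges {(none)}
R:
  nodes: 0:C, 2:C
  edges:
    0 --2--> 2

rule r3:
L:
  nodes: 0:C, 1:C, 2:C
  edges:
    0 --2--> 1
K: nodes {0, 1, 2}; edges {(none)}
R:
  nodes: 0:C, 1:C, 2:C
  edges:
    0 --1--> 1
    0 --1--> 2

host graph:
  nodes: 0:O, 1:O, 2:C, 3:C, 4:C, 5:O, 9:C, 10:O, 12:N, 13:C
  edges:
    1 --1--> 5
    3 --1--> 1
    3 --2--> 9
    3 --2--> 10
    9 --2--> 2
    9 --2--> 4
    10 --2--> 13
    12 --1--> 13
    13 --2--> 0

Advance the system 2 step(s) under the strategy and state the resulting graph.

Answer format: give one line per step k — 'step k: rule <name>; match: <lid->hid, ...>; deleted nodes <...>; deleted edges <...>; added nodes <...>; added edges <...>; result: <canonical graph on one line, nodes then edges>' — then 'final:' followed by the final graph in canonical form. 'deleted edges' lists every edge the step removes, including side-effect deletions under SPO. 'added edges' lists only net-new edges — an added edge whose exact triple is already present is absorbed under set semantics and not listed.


step 1: rule r3; match: 0->3, 1->9, 2->2; deleted nodes (none); deleted edges (3,9,2); added nodes (none); added edges (3,2,1); (3,9,1); result: nodes: 0:O, 1:O, 2:C, 3:C, 4:C, 5:O, 9:C, 10:O, 12:N, 13:C edges: (1,5,1); (3,1,1); (3,2,1); (3,9,1); (3,10,2); (9,2,2); (9,4,2); (10,13,2); (12,13,1); (13,0,2)
step 2: rule r3; match: 0->9, 1->2, 2->3; deleted nodes (none); deleted edges (9,2,2); added nodes (none); added edges (9,2,1); (9,3,1); result: nodes: 0:O, 1:O, 2:C, 3:C, 4:C, 5:O, 9:C, 10:O, 12:N, 13:C edges: (1,5,1); (3,1,1); (3,2,1); (3,9,1); (3,10,2); (9,2,1); (9,3,1); (9,4,2); (10,13,2); (12,13,1); (13,0,2)
final:
nodes: 0:O, 1:O, 2:C, 3:C, 4:C, 5:O, 9:C, 10:O, 12:N, 13:C
edges: (1,5,1); (3,1,1); (3,2,1); (3,9,1); (3,10,2); (9,2,1); (9,3,1); (9,4,2); (10,13,2); (12,13,1); (13,0,2)


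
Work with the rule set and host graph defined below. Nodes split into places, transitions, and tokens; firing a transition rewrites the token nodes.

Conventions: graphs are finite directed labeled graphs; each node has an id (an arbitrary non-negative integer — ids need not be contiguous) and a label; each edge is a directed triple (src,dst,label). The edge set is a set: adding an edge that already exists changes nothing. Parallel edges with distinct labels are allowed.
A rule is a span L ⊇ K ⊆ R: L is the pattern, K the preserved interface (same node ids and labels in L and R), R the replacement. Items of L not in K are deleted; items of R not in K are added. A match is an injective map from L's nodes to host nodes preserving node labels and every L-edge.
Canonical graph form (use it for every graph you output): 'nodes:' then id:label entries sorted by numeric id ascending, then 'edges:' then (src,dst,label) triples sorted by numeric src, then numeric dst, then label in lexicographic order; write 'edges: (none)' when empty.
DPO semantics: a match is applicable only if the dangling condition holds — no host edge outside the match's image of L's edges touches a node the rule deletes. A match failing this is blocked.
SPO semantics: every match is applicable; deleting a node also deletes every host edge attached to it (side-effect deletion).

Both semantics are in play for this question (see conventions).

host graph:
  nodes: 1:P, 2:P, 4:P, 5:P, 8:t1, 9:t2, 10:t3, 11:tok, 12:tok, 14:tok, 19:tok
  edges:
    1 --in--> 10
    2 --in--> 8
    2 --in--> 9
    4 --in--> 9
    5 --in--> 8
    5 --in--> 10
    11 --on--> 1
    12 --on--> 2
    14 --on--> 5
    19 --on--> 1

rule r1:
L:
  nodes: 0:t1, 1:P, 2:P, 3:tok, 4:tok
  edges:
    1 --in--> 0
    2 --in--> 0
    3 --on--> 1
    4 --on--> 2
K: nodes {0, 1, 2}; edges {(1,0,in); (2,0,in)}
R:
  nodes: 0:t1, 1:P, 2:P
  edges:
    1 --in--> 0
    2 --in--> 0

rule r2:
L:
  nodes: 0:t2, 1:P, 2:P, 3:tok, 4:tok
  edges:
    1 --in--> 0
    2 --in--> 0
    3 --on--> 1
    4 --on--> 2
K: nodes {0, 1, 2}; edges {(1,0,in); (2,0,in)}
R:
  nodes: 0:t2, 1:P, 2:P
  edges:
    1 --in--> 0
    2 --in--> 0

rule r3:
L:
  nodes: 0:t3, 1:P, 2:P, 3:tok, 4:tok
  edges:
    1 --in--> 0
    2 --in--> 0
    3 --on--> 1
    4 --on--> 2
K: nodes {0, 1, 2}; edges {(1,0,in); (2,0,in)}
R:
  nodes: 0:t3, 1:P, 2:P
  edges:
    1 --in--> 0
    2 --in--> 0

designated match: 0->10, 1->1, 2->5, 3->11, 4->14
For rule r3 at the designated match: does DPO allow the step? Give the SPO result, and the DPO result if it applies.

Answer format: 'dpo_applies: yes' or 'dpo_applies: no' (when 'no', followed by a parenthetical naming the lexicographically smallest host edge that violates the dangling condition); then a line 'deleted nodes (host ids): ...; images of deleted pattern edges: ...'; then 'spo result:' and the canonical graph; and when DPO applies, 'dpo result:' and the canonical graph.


dpo_applies: yes
deleted nodes (host ids): 11, 14; images of deleted pattern edges: (11,1,on); (14,5,on)
spo result:
nodes: 1:P, 2:P, 4:P, 5:P, 8:t1, 9:t2, 10:t3, 12:tok, 19:tok
edges: (1,10,in); (2,8,in); (2,9,in); (4,9,in); (5,8,in); (5,10,in); (12,2,on); (19,1,on)
dpo result:
nodes: 1:P, 2:P, 4:P, 5:P, 8:t1, 9:t2, 10:t3, 12:tok, 19:tok
edges: (1,10,in); (2,8,in); (2,9,in); (4,9,in); (5,8,in); (5,10,in); (12,2,on); (19,1,on)


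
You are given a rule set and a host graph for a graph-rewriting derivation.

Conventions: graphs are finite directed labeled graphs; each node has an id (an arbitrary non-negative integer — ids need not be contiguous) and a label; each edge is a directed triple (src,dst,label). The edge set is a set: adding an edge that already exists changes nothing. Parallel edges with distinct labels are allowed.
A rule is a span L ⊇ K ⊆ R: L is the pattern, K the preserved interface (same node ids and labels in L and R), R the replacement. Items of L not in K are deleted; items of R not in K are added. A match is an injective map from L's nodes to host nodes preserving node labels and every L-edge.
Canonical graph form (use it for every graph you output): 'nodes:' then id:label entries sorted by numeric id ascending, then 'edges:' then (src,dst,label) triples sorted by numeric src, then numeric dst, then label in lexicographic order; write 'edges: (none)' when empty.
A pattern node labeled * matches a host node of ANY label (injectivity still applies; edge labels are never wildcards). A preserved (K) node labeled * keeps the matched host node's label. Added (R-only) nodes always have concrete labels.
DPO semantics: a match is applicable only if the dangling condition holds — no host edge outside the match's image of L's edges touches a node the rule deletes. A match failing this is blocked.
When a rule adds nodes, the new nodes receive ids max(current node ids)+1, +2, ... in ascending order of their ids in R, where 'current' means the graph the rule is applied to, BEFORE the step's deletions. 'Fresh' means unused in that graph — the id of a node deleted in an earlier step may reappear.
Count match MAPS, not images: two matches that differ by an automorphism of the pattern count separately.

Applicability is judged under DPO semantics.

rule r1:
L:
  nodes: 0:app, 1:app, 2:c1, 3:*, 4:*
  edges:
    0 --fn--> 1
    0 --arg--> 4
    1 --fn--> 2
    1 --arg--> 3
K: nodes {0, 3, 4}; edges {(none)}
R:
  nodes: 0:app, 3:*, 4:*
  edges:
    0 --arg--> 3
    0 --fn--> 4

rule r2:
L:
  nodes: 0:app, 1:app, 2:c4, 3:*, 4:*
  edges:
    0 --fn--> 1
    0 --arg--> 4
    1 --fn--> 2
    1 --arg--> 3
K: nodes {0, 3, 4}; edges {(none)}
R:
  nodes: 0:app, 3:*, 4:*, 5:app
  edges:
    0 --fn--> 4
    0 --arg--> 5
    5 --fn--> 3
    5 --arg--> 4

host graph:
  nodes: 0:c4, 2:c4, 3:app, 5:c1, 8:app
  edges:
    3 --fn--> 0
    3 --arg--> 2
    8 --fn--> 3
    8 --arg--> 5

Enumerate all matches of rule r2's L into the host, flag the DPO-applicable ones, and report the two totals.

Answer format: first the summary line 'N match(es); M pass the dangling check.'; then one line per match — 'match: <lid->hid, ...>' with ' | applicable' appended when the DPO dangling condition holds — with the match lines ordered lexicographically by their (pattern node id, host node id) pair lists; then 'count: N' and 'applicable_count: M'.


1 match(es); 1 pass the dangling check.
match: 0->8, 1->3, 2->0, 3->2, 4->5 | applicable
count: 1
applicable_count: 1
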